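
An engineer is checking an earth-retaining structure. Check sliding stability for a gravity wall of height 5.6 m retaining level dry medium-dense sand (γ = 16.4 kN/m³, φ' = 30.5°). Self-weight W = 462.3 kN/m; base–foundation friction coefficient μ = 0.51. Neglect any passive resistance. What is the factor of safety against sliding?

2.81

K_a = tan²(45° − 30.5°/2) = 0.3267.
P_a = ½K_aγH² = 0.5×0.3267×16.4×5.6² = 84.00 kN/m, acting at H/3 = 1.867 m above the base.
FS_sliding = μW / P_a = 0.51×462.3 / 84.00 = 2.807.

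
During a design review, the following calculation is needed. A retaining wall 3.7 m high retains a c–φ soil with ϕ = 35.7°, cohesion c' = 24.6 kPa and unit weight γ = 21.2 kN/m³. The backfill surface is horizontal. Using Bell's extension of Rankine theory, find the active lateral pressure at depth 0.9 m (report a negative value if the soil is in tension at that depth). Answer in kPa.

-20.2 kPa

K_a = (1 − sin φ)/(1 + sin φ) = 0.2630.
σ_a = K_a γ z − 2c√K_a = 0.2630×21.2×0.9 − 2×24.6×0.5128 = -20.21 kPa.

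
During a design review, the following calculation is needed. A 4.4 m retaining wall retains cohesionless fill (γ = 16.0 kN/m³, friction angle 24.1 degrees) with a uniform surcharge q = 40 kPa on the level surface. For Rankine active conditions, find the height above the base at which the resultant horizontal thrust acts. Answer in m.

1.86 m

K_a = 0.4201.
Triangular part P₁ = ½K_aγH² = 65.07 at H/3 = 1.467 m; rectangular part P₂ = K_a q H = 73.94 at H/2 = 2.200 m.
ȳ = (P₁·1.467 + P₂·2.200)/(P₁+P₂) = 1.857 m.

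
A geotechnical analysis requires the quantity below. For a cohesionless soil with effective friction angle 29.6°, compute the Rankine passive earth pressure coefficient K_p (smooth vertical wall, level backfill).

K_p = (1 + sin φ)/(1 − sin φ) = tan²(45° + 29.6°/2) = 2.952.

2.95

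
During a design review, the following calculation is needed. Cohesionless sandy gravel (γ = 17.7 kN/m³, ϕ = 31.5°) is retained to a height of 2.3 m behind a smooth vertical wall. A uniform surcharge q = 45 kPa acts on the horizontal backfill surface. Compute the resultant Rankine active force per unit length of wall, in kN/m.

47.1 kN/m

K_a = tan²(45° − φ/2) = 0.3136.
Soil triangle: ½ K_a γ H² = 0.5×0.3136×17.7×2.3² = 14.68 kN/m.
Surcharge rectangle: K_a q H = 0.3136×45×2.3 = 32.46 kN/m.
Total = 14.68 + 32.46 = 47.14 kN/m.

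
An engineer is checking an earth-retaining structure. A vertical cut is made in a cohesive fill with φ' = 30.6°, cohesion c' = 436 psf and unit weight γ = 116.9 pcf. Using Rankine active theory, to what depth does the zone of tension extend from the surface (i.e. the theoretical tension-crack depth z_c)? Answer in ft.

13.1 ft

K_a = tan²(45° − 30.6°/2) = 0.3253; √K_a = 0.5704.
The active pressure is zero where K_a γ z = 2c√K_a, so z_c = 2c/(γ√K_a) = 2×436/(116.9×0.5704) = 13.08 ft.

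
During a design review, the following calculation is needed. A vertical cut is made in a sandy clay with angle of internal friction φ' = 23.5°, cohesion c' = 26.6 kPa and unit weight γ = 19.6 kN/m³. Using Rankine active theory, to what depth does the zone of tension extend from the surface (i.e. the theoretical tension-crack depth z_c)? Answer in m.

4.14 m

K_a = tan²(45° − 23.5°/2) = 0.4298; √K_a = 0.6556.
The active pressure is zero where K_a γ z = 2c√K_a, so z_c = 2c/(γ√K_a) = 2×26.6/(19.6×0.6556) = 4.140 m.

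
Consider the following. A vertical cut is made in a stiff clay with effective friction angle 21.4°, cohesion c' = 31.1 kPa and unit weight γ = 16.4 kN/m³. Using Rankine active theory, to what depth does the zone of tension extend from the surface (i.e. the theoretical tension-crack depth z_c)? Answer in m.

5.56 m

K_a = tan²(45° − 21.4°/2) = 0.4653; √K_a = 0.6822.
The active pressure is zero where K_a γ z = 2c√K_a, so z_c = 2c/(γ√K_a) = 2×31.1/(16.4×0.6822) = 5.560 m.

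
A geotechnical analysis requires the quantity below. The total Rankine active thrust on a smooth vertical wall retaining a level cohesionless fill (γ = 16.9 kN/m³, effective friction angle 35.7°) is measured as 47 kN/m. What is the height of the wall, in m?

K_a = 0.2630. P_a = ½ K_a γ H² ⇒ H = √(2P_a/(K_a γ)).
H = √(2×47/(0.2630×16.9)) = 4.599 m.

4.60 m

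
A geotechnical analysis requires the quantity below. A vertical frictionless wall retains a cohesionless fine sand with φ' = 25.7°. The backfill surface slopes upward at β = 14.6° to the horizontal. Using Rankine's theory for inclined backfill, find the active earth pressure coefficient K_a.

0.451

K_a = cos β · (cos β − √(cos²β − cos²φ)) / (cos β + √(cos²β − cos²φ)).
cos β = 0.9677, cos φ = 0.9011, √(cos²β − cos²φ) = 0.3529.
K_a = 0.9677 × (0.9677 − 0.3529)/(0.9677 + 0.3529) = 0.4505.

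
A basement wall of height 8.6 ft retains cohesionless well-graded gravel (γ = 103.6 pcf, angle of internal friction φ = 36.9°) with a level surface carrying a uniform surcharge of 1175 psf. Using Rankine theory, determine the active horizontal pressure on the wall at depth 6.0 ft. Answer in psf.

449 psf

K_a = (1 − sin φ)/(1 + sin φ) = 0.2497.
σ_v = γz + q = 103.6 × 6.0 + 1175 = 1797 psf.
σ_h = K_a σ_v = 0.2497 × 1797 = 448.6 psf.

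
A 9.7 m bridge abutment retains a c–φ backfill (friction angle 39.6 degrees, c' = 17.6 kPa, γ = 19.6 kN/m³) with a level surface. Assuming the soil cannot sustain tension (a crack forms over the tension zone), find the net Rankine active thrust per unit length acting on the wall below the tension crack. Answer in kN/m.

K_a = 0.2214; √K_a = 0.4706.
Tension-crack depth z_c = 2c/(γ√K_a) = 2×17.6/(19.6×0.4706) = 3.817 m.
σ_a at base = K_a γ H − 2c√K_a = 0.2214×19.6×9.7 − 2×17.6×0.4706 = 25.53 kPa.
P_a = ½ × 25.53 × (H − z_c) = 0.5×25.53×5.883 = 75.12 kN/m.

75.1 kN/m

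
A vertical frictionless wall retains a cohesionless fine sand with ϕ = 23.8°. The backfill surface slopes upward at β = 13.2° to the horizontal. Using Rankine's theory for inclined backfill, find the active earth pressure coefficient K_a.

K_a = cos β · (cos β − √(cos²β − cos²φ)) / (cos β + √(cos²β − cos²φ)).
cos β = 0.9736, cos φ = 0.9150, √(cos²β − cos²φ) = 0.3327.
K_a = 0.9736 × (0.9736 − 0.3327)/(0.9736 + 0.3327) = 0.4776.

0.478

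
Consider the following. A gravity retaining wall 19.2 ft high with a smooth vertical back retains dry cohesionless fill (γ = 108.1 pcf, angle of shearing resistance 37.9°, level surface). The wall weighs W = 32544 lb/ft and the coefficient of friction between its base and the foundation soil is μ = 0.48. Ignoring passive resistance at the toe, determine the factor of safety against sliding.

3.28

K_a = tan²(45° − 37.9°/2) = 0.2389.
P_a = ½K_aγH² = 0.5×0.2389×108.1×19.2² = 4761 lb/ft, acting at H/3 = 6.400 ft above the base.
FS_sliding = μW / P_a = 0.48×32544 / 4761 = 3.281.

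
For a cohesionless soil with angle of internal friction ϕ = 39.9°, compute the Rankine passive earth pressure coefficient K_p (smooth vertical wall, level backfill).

K_p = (1 + sin φ)/(1 − sin φ) = tan²(45° + 39.9°/2) = 4.578.

4.58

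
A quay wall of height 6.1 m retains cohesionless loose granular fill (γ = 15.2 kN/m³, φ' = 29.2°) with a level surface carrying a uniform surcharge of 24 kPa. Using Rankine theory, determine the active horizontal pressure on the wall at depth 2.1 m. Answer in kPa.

19.2 kPa

K_a = (1 − sin φ)/(1 + sin φ) = 0.3442.
σ_v = γz + q = 15.2 × 2.1 + 24 = 55.92 kPa.
σ_h = K_a σ_v = 0.3442 × 55.92 = 19.25 kPa.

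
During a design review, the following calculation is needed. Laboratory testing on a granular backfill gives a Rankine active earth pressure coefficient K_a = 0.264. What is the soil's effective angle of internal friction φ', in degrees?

35.6°

K_a = tan²(45° − φ/2) ⇒ 45° − φ/2 = arctan(√0.264) = 27.19°.
φ = 2(45° − 27.19°) = 35.61°.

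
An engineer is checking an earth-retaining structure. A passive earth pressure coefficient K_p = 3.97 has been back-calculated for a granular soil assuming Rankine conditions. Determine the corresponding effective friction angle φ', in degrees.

36.7°

K_p = (1+sin φ)/(1−sin φ) ⇒ sin φ = (K_p − 1)/(K_p + 1) = 0.5976.
φ = arcsin(0.5976) = 36.70°.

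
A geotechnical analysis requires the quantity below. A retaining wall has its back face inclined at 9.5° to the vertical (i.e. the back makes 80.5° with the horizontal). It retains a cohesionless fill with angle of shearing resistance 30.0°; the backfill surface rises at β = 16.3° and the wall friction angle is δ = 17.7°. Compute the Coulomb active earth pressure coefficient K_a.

K_a = sin²(α+φ) / [sin²α · sin(α−δ) · (1 + √{sin(φ+δ)sin(φ−β) / (sin(α−δ)sin(α+β))})²].
With α = 80.5°, φ = 30.0°, δ = 17.7°, β = 16.3°: K_a = 0.4854.

0.485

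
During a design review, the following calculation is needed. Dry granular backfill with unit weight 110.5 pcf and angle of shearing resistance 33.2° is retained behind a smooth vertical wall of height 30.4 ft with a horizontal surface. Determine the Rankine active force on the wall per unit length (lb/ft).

K_a = tan²(45° − φ/2) = 0.2924.
P_a = ½ K_a γ H² = 0.5 × 0.2924 × 110.5 × 30.4² = 14930 lb/ft.

14900 lb/ft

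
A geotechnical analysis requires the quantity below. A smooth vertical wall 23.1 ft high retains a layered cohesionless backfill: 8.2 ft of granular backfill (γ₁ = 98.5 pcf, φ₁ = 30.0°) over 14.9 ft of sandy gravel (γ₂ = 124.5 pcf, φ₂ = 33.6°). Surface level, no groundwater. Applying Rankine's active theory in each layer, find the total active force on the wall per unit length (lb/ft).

8540 lb/ft

K_a1 = tan²(45°−30.0°/2) = 0.3333; K_a2 = tan²(45°−33.6°/2) = 0.2875.
Layer 1: σ at base = K_a1 γ₁ h₁ = 269.2 psf; P₁ = ½×269.2×8.2 = 1104.
Layer 2: σ_v at top = γ₁h₁ = 807.7; σ_h top = K_a2×807.7 = 232.2; σ_h base = K_a2×(807.7+124.5×14.9) = 765.6.
P₂ = ½(232.2+765.6)×14.9 = 7433. Total P_a = 1104+7433 = 8537 lb/ft.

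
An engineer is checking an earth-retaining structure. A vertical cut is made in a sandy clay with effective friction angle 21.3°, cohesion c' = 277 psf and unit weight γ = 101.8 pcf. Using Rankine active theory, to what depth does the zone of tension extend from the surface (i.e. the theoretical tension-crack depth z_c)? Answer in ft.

K_a = tan²(45° − 21.3°/2) = 0.4671; √K_a = 0.6834.
The active pressure is zero where K_a γ z = 2c√K_a, so z_c = 2c/(γ√K_a) = 2×277/(101.8×0.6834) = 7.963 ft.

7.96 ft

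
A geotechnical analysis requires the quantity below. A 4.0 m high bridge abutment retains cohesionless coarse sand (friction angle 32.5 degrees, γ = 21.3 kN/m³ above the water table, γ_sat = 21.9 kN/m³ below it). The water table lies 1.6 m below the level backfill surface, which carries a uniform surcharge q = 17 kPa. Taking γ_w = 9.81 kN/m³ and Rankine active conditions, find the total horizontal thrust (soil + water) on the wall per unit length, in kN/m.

92.0 kN/m

K_a = tan²(45° − φ/2) = 0.3010.
γ' = 21.9 − 9.81 = 12.09 kN/m³. h₂ = H − d_w = 2.4 m.
σ'_h: at surface K_a·q = 5.117; at WT K_a(q+γd_w) = 15.37; at base K_a(q+γd_w+γ'h₂) = 24.11 kPa.
P₁ = ½(5.117+15.37)×1.6 = 16.39; P₂ = ½(15.37+24.11)×2.4 = 47.38; P_w = ½γ_w h₂² = 28.25.
Total = 16.39+47.38+28.25 = 92.02 kN/m.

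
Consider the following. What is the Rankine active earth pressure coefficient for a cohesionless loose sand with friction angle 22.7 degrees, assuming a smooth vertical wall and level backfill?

K_a = (1 − sin φ)/(1 + sin φ) = (1 − sin 22.7°)/(1 + sin 22.7°) = 0.4431.

0.443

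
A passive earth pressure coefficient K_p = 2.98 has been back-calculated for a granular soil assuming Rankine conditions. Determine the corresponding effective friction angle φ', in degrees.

K_p = (1+sin φ)/(1−sin φ) ⇒ sin φ = (K_p − 1)/(K_p + 1) = 0.4975.
φ = arcsin(0.4975) = 29.83°.

29.8°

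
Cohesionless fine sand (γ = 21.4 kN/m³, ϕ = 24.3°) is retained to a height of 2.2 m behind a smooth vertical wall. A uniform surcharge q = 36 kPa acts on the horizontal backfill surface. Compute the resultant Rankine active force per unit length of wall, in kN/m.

54.6 kN/m

K_a = tan²(45° − φ/2) = 0.4169.
Soil triangle: ½ K_a γ H² = 0.5×0.4169×21.4×2.2² = 21.59 kN/m.
Surcharge rectangle: K_a q H = 0.4169×36×2.2 = 33.02 kN/m.
Total = 21.59 + 33.02 = 54.61 kN/m.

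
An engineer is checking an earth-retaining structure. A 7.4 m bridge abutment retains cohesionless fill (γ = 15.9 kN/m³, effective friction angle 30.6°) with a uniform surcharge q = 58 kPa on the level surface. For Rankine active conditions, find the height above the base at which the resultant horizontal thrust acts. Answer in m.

3.08 m

K_a = 0.3253.
Triangular part P₁ = ½K_aγH² = 141.6 at H/3 = 2.467 m; rectangular part P₂ = K_a q H = 139.6 at H/2 = 3.700 m.
ȳ = (P₁·2.467 + P₂·3.700)/(P₁+P₂) = 3.079 m.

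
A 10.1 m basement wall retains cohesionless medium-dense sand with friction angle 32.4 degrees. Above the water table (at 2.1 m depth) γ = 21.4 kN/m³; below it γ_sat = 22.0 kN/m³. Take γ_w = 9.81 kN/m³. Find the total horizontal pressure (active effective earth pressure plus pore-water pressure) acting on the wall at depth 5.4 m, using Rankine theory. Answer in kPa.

K_a = (1 − sin φ)/(1 + sin φ) = 0.3022.
γ' = 22.0 − 9.81 = 12.19 kN/m³.
Effective vertical stress at 5.4 m: σ'_v = 21.4×2.1 + 12.19×3.30 = 85.17 kPa.
σ'_h = K_a σ'_v = 0.3022 × 85.17 = 25.74 kPa; u = γ_w × 3.30 = 32.37 kPa.
Total σ_h = 25.74 + 32.37 = 58.11 kPa.

58.1 kPa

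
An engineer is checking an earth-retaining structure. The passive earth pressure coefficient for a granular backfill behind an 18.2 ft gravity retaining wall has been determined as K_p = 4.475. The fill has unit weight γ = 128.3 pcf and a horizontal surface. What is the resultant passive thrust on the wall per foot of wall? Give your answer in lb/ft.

P = ½ K_p γ H² = 0.5 × 4.475 × 128.3 × 18.2² = 95090 lb/ft.

95100 lb/ft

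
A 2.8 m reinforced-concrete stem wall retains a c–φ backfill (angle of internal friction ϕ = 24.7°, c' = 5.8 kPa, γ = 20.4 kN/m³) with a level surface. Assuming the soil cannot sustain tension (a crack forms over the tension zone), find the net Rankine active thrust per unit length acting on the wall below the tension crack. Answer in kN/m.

15.3 kN/m

K_a = 0.4106; √K_a = 0.6408.
Tension-crack depth z_c = 2c/(γ√K_a) = 2×5.8/(20.4×0.6408) = 0.8874 m.
σ_a at base = K_a γ H − 2c√K_a = 0.4106×20.4×2.8 − 2×5.8×0.6408 = 16.02 kPa.
P_a = ½ × 16.02 × (H − z_c) = 0.5×16.02×1.913 = 15.32 kN/m.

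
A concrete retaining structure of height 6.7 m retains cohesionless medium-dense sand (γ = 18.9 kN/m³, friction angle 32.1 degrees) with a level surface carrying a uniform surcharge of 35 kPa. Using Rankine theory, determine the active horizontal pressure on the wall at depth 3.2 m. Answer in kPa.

29.2 kPa

K_a = (1 − sin φ)/(1 + sin φ) = 0.3060.
σ_v = γz + q = 18.9 × 3.2 + 35 = 95.48 kPa.
σ_h = K_a σ_v = 0.3060 × 95.48 = 29.22 kPa.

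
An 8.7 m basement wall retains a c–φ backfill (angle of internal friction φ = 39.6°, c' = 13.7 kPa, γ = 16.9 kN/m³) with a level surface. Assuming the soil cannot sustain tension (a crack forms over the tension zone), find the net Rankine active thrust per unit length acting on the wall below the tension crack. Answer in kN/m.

K_a = 0.2214; √K_a = 0.4706.
Tension-crack depth z_c = 2c/(γ√K_a) = 2×13.7/(16.9×0.4706) = 3.445 m.
σ_a at base = K_a γ H − 2c√K_a = 0.2214×16.9×8.7 − 2×13.7×0.4706 = 19.66 kPa.
P_a = ½ × 19.66 × (H − z_c) = 0.5×19.66×5.255 = 51.66 kN/m.

51.7 kN/m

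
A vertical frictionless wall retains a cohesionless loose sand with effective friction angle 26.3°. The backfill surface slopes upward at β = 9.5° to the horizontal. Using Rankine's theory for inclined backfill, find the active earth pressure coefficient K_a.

0.406

K_a = cos β · (cos β − √(cos²β − cos²φ)) / (cos β + √(cos²β − cos²φ)).
cos β = 0.9863, cos φ = 0.8965, √(cos²β − cos²φ) = 0.4112.
K_a = 0.9863 × (0.9863 − 0.4112)/(0.9863 + 0.4112) = 0.4059.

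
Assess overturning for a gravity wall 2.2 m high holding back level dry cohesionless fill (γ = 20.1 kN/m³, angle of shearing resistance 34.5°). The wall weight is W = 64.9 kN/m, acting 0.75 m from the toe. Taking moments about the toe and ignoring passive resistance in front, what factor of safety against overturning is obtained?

K_a = tan²(45° − 34.5°/2) = 0.2768.
P_a = ½K_aγH² = 0.5×0.2768×20.1×2.2² = 13.46 kN/m, acting at H/3 = 0.7333 m above the base.
Overturning moment M_o = P_a × H/3 = 13.46 × 0.7333 = 9.874.
Resisting moment M_r = W × 0.75 = 64.9 × 0.75 = 48.68.
FS_overturning = M_r/M_o = 48.68/9.874 = 4.930.

4.93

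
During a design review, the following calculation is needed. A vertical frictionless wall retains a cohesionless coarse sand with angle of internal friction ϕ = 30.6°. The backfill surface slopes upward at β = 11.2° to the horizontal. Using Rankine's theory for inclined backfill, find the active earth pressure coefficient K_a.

K_a = cos β · (cos β − √(cos²β − cos²φ)) / (cos β + √(cos²β − cos²φ)).
cos β = 0.9810, cos φ = 0.8607, √(cos²β − cos²φ) = 0.4705.
K_a = 0.9810 × (0.9810 − 0.4705)/(0.9810 + 0.4705) = 0.3450.

0.345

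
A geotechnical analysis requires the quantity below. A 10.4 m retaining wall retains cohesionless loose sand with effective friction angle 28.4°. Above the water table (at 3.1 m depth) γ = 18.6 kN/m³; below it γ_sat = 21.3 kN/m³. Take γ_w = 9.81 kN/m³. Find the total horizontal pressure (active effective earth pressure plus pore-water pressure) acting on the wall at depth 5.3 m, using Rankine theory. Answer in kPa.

K_a = (1 − sin φ)/(1 + sin φ) = 0.3554.
γ' = 21.3 − 9.81 = 11.49 kN/m³.
Effective vertical stress at 5.3 m: σ'_v = 18.6×3.1 + 11.49×2.20 = 82.94 kPa.
σ'_h = K_a σ'_v = 0.3554 × 82.94 = 29.47 kPa; u = γ_w × 2.20 = 21.58 kPa.
Total σ_h = 29.47 + 21.58 = 51.05 kPa.

51.1 kPa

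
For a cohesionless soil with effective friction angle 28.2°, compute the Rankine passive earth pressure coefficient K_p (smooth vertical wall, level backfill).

K_p = (1 + sin φ)/(1 − sin φ) = tan²(45° + 28.2°/2) = 2.792.

2.79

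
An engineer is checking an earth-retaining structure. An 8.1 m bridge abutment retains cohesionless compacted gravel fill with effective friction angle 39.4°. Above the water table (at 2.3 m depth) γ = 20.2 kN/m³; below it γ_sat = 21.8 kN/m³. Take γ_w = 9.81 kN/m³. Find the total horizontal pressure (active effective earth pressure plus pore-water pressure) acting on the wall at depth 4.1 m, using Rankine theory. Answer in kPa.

K_a = (1 − sin φ)/(1 + sin φ) = 0.2234.
γ' = 21.8 − 9.81 = 11.99 kN/m³.
Effective vertical stress at 4.1 m: σ'_v = 20.2×2.3 + 11.99×1.80 = 68.04 kPa.
σ'_h = K_a σ'_v = 0.2234 × 68.04 = 15.20 kPa; u = γ_w × 1.80 = 17.66 kPa.
Total σ_h = 15.20 + 17.66 = 32.86 kPa.

32.9 kPa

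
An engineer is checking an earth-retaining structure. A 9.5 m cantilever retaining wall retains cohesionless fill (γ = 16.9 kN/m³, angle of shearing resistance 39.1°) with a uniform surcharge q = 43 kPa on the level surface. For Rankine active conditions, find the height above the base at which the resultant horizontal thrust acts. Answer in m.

3.72 m

K_a = 0.2265.
Triangular part P₁ = ½K_aγH² = 172.7 at H/3 = 3.167 m; rectangular part P₂ = K_a q H = 92.52 at H/2 = 4.750 m.
ȳ = (P₁·3.167 + P₂·4.750)/(P₁+P₂) = 3.719 m.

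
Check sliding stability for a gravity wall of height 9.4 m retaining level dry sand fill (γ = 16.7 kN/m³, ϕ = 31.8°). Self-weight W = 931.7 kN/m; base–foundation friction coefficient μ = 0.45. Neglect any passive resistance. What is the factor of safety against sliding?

K_a = tan²(45° − 31.8°/2) = 0.3098.
P_a = ½K_aγH² = 0.5×0.3098×16.7×9.4² = 228.6 kN/m, acting at H/3 = 3.133 m above the base.
FS_sliding = μW / P_a = 0.45×931.7 / 228.6 = 1.834.

1.83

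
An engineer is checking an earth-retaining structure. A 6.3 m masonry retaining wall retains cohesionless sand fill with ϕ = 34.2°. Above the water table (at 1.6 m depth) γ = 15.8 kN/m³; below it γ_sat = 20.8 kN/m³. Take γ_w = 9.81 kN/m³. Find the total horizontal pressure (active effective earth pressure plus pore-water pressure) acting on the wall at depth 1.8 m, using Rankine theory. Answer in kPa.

9.67 kPa

K_a = (1 − sin φ)/(1 + sin φ) = 0.2803.
γ' = 20.8 − 9.81 = 10.99 kN/m³.
Effective vertical stress at 1.8 m: σ'_v = 15.8×1.6 + 10.99×0.200 = 27.48 kPa.
σ'_h = K_a σ'_v = 0.2803 × 27.48 = 7.703 kPa; u = γ_w × 0.200 = 1.962 kPa.
Total σ_h = 7.703 + 1.962 = 9.665 kPa.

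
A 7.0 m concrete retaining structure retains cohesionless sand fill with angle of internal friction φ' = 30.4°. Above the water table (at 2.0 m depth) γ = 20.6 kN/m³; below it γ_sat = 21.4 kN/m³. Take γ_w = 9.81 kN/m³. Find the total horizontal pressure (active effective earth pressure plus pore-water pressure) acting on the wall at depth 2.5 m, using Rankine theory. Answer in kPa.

20.3 kPa

K_a = (1 − sin φ)/(1 + sin φ) = 0.3280.
γ' = 21.4 − 9.81 = 11.59 kN/m³.
Effective vertical stress at 2.5 m: σ'_v = 20.6×2.0 + 11.59×0.500 = 47.00 kPa.
σ'_h = K_a σ'_v = 0.3280 × 47.00 = 15.41 kPa; u = γ_w × 0.500 = 4.905 kPa.
Total σ_h = 15.41 + 4.905 = 20.32 kPa.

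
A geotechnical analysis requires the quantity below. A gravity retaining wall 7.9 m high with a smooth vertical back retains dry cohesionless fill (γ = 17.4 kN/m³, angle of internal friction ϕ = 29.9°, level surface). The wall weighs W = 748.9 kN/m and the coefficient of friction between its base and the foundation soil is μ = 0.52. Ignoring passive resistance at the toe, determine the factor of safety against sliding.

2.14

K_a = tan²(45° − 29.9°/2) = 0.3347.
P_a = ½K_aγH² = 0.5×0.3347×17.4×7.9² = 181.7 kN/m, acting at H/3 = 2.633 m above the base.
FS_sliding = μW / P_a = 0.52×748.9 / 181.7 = 2.143.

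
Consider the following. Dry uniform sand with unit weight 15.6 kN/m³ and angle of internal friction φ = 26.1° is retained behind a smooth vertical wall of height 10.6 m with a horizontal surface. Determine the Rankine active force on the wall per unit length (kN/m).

K_a = tan²(45° − φ/2) = 0.3889.
P_a = ½ K_a γ H² = 0.5 × 0.3889 × 15.6 × 10.6² = 340.9 kN/m.

341 kN/m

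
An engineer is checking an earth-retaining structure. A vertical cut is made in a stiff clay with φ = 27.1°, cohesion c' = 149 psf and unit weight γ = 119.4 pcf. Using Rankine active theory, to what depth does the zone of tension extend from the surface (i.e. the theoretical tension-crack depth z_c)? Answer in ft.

K_a = tan²(45° − 27.1°/2) = 0.3741; √K_a = 0.6116.
The active pressure is zero where K_a γ z = 2c√K_a, so z_c = 2c/(γ√K_a) = 2×149/(119.4×0.6116) = 4.081 ft.

4.08 ft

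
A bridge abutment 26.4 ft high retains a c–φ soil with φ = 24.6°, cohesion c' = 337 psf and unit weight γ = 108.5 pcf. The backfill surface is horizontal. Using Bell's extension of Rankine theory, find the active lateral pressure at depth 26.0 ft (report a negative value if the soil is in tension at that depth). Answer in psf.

K_a = (1 − sin φ)/(1 + sin φ) = 0.4121.
σ_a = K_a γ z − 2c√K_a = 0.4121×108.5×26.0 − 2×337×0.6420 = 730.0 psf.

730 psf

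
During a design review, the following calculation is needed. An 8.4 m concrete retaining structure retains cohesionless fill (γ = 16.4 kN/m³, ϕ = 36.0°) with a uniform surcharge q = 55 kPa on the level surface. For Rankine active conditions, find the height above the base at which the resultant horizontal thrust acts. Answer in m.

3.42 m

K_a = 0.2596.
Triangular part P₁ = ½K_aγH² = 150.2 at H/3 = 2.800 m; rectangular part P₂ = K_a q H = 119.9 at H/2 = 4.200 m.
ȳ = (P₁·2.800 + P₂·4.200)/(P₁+P₂) = 3.422 m.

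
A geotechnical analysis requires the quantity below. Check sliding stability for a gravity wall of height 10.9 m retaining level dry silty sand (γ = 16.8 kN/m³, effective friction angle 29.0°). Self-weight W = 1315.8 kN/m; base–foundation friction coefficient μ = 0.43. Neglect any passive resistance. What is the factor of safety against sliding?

K_a = tan²(45° − 29.0°/2) = 0.3470.
P_a = ½K_aγH² = 0.5×0.3470×16.8×10.9² = 346.3 kN/m, acting at H/3 = 3.633 m above the base.
FS_sliding = μW / P_a = 0.43×1315.8 / 346.3 = 1.634.

1.63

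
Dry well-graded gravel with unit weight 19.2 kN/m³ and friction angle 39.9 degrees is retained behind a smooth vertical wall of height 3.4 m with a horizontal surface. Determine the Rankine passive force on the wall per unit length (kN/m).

508 kN/m

K_p = tan²(45° + φ/2) = 4.578.
P_p = ½ K_p γ H² = 0.5 × 4.578 × 19.2 × 3.4² = 508.0 kN/m.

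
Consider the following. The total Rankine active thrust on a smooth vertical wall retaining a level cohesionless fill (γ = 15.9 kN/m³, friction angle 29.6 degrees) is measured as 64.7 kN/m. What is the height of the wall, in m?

K_a = 0.3387. P_a = ½ K_a γ H² ⇒ H = √(2P_a/(K_a γ)).
H = √(2×64.7/(0.3387×15.9)) = 4.902 m.

4.90 m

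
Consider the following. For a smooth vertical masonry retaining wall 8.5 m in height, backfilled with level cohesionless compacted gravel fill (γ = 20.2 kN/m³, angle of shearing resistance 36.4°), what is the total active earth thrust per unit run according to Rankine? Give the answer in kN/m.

K_a = tan²(45° − φ/2) = 0.2552.
P_a = ½ K_a γ H² = 0.5 × 0.2552 × 20.2 × 8.5² = 186.2 kN/m.

186 kN/m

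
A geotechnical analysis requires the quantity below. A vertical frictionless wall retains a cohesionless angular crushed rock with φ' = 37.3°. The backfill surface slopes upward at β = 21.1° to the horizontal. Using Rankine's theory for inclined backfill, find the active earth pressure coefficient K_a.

K_a = cos β · (cos β − √(cos²β − cos²φ)) / (cos β + √(cos²β − cos²φ)).
cos β = 0.9330, cos φ = 0.7955, √(cos²β − cos²φ) = 0.4875.
K_a = 0.9330 × (0.9330 − 0.4875)/(0.9330 + 0.4875) = 0.2926.

0.293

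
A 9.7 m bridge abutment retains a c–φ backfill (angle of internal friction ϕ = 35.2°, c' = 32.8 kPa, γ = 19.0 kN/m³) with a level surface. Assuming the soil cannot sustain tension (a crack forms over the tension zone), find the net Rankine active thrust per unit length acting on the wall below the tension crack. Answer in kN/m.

K_a = 0.2687; √K_a = 0.5184.
Tension-crack depth z_c = 2c/(γ√K_a) = 2×32.8/(19.0×0.5184) = 6.661 m.
σ_a at base = K_a γ H − 2c√K_a = 0.2687×19.0×9.7 − 2×32.8×0.5184 = 15.52 kPa.
P_a = ½ × 15.52 × (H − z_c) = 0.5×15.52×3.039 = 23.58 kN/m.

23.6 kN/m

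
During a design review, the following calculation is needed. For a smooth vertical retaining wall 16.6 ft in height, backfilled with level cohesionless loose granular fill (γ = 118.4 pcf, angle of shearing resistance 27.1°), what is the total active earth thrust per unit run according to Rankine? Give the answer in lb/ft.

6100 lb/ft

K_a = tan²(45° − φ/2) = 0.3741.
P_a = ½ K_a γ H² = 0.5 × 0.3741 × 118.4 × 16.6² = 6102 lb/ft.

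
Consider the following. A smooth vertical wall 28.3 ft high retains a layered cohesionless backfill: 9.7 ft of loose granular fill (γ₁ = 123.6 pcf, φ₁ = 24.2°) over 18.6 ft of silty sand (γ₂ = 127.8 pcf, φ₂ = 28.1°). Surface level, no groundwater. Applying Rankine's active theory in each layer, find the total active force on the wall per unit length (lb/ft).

18400 lb/ft

K_a1 = tan²(45°−24.2°/2) = 0.4185; K_a2 = tan²(45°−28.1°/2) = 0.3596.
Layer 1: σ at base = K_a1 γ₁ h₁ = 501.8 psf; P₁ = ½×501.8×9.7 = 2434.
Layer 2: σ_v at top = γ₁h₁ = 1199; σ_h top = K_a2×1199 = 431.1; σ_h base = K_a2×(1199+127.8×18.6) = 1286.
P₂ = ½(431.1+1286)×18.6 = 15970. Total P_a = 2434+15970 = 18400 lb/ft.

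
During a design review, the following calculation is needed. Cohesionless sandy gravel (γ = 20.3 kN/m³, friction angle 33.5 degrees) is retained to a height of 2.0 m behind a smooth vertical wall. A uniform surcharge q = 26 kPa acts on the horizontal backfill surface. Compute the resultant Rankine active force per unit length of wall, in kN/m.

26.7 kN/m

K_a = tan²(45° − φ/2) = 0.2887.
Soil triangle: ½ K_a γ H² = 0.5×0.2887×20.3×2.0² = 11.72 kN/m.
Surcharge rectangle: K_a q H = 0.2887×26×2.0 = 15.01 kN/m.
Total = 11.72 + 15.01 = 26.73 kN/m.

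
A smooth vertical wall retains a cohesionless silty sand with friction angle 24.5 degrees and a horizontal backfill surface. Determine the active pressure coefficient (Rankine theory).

K_a = tan²(45° − φ/2) = tan²(32.75°) = 0.4137.

0.414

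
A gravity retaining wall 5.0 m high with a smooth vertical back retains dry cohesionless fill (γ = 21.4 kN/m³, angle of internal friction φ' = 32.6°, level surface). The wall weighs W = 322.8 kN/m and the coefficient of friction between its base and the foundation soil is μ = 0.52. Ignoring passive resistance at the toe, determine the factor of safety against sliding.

K_a = tan²(45° − 32.6°/2) = 0.2997.
P_a = ½K_aγH² = 0.5×0.2997×21.4×5.0² = 80.18 kN/m, acting at H/3 = 1.667 m above the base.
FS_sliding = μW / P_a = 0.52×322.8 / 80.18 = 2.093.

2.09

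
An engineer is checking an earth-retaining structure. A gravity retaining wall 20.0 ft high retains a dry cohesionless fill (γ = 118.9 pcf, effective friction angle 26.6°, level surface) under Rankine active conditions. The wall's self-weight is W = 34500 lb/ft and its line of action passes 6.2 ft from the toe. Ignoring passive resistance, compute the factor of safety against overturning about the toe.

3.54

K_a = tan²(45° − 26.6°/2) = 0.3814.
P_a = ½K_aγH² = 0.5×0.3814×118.9×20.0² = 9071 lb/ft, acting at H/3 = 6.667 ft above the base.
Overturning moment M_o = P_a × H/3 = 9071 × 6.667 = 60470.
Resisting moment M_r = W × 6.2 = 34500 × 6.2 = 213900.
FS_overturning = M_r/M_o = 213900/60470 = 3.537.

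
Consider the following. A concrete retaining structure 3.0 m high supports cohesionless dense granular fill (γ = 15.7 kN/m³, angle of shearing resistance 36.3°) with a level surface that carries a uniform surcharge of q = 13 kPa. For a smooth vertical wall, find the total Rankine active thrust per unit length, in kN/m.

K_a = tan²(45° − φ/2) = 0.2563.
Soil triangle: ½ K_a γ H² = 0.5×0.2563×15.7×3.0² = 18.11 kN/m.
Surcharge rectangle: K_a q H = 0.2563×13×3.0 = 9.995 kN/m.
Total = 18.11 + 9.995 = 28.10 kN/m.

28.1 kN/m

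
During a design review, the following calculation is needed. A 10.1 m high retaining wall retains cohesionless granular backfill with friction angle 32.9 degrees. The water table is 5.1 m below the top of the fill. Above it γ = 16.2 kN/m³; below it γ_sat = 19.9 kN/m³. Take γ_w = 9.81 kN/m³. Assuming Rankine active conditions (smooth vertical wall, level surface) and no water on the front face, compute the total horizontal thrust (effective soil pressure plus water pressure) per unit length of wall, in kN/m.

K_a = tan²(45° − φ/2) = 0.2960.
γ' = 19.9 − 9.81 = 10.09 kN/m³. Depth below WT = 5.0 m.
σ'_h at WT = K_a γ d_w = 24.46 kPa; at base = 24.46 + K_a γ' × 5.0 = 39.39 kPa.
P₁ (0–5.1 m) = ½×24.46×5.1 = 62.37. P₂ (5.1–10.1 m) = ½(24.46+39.39)×5.0 = 159.6.
P_w = ½ γ_w h₂² = 0.5×9.81×5.0² = 122.6. Total = 62.37+159.6+122.6 = 344.6 kN/m.

345 kN/m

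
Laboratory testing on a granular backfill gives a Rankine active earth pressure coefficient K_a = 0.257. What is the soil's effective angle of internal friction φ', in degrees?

36.2°

K_a = tan²(45° − φ/2) ⇒ 45° − φ/2 = arctan(√0.257) = 26.88°.
φ = 2(45° − 26.88°) = 36.23°.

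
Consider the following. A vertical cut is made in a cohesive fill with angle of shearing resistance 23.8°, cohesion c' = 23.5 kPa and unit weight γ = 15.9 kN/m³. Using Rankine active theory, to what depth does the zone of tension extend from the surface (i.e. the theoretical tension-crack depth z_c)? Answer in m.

K_a = tan²(45° − 23.8°/2) = 0.4250; √K_a = 0.6519.
The active pressure is zero where K_a γ z = 2c√K_a, so z_c = 2c/(γ√K_a) = 2×23.5/(15.9×0.6519) = 4.534 m.

4.53 m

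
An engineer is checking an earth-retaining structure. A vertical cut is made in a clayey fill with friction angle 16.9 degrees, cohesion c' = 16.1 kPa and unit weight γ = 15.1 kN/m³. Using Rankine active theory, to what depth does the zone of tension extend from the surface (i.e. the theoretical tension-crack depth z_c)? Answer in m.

K_a = tan²(45° − 16.9°/2) = 0.5495; √K_a = 0.7413.
The active pressure is zero where K_a γ z = 2c√K_a, so z_c = 2c/(γ√K_a) = 2×16.1/(15.1×0.7413) = 2.877 m.

2.88 m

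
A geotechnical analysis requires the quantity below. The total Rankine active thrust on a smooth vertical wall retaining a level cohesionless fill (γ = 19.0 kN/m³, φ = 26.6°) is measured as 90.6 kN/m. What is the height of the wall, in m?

5.00 m

K_a = 0.3814. P_a = ½ K_a γ H² ⇒ H = √(2P_a/(K_a γ)).
H = √(2×90.6/(0.3814×19.0)) = 5.000 m.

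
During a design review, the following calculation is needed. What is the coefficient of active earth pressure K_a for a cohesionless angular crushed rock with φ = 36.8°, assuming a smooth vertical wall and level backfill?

0.251

K_a = (1 − sin φ)/(1 + sin φ) = (1 − sin 36.8°)/(1 + sin 36.8°) = 0.2508.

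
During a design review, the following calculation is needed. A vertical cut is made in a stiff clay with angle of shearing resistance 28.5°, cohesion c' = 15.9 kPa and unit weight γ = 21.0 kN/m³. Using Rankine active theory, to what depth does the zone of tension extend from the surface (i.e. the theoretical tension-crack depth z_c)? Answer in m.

K_a = tan²(45° − 28.5°/2) = 0.3540; √K_a = 0.5949.
The active pressure is zero where K_a γ z = 2c√K_a, so z_c = 2c/(γ√K_a) = 2×15.9/(21.0×0.5949) = 2.545 m.

2.55 m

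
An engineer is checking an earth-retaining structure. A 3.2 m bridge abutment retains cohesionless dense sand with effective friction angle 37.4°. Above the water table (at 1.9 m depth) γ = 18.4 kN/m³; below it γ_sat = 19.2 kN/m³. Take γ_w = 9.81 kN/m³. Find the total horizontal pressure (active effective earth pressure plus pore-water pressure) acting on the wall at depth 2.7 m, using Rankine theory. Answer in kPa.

K_a = (1 − sin φ)/(1 + sin φ) = 0.2443.
γ' = 19.2 − 9.81 = 9.390 kN/m³.
Effective vertical stress at 2.7 m: σ'_v = 18.4×1.9 + 9.390×0.800 = 42.47 kPa.
σ'_h = K_a σ'_v = 0.2443 × 42.47 = 10.37 kPa; u = γ_w × 0.800 = 7.848 kPa.
Total σ_h = 10.37 + 7.848 = 18.22 kPa.

18.2 kPa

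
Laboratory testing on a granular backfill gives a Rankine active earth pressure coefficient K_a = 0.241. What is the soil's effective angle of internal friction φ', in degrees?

K_a = tan²(45° − φ/2) ⇒ 45° − φ/2 = arctan(√0.241) = 26.15°.
φ = 2(45° − 26.15°) = 37.71°.

37.7°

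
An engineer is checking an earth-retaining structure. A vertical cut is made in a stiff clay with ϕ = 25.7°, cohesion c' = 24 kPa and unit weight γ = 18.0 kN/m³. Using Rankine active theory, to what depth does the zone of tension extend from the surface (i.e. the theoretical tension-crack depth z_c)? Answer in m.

K_a = tan²(45° − 25.7°/2) = 0.3950; √K_a = 0.6285.
The active pressure is zero where K_a γ z = 2c√K_a, so z_c = 2c/(γ√K_a) = 2×24/(18.0×0.6285) = 4.243 m.

4.24 m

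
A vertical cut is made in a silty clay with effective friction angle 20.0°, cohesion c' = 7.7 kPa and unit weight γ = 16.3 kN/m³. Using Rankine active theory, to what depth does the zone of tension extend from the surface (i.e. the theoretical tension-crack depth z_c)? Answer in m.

1.35 m

K_a = tan²(45° − 20.0°/2) = 0.4903; √K_a = 0.7002.
The active pressure is zero where K_a γ z = 2c√K_a, so z_c = 2c/(γ√K_a) = 2×7.7/(16.3×0.7002) = 1.349 m.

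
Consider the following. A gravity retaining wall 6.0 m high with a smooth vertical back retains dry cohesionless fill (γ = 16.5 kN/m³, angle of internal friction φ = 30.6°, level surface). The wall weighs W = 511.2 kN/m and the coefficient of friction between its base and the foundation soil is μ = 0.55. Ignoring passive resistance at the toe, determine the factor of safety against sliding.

2.91

K_a = tan²(45° − 30.6°/2) = 0.3253.
P_a = ½K_aγH² = 0.5×0.3253×16.5×6.0² = 96.63 kN/m, acting at H/3 = 2.000 m above the base.
FS_sliding = μW / P_a = 0.55×511.2 / 96.63 = 2.910.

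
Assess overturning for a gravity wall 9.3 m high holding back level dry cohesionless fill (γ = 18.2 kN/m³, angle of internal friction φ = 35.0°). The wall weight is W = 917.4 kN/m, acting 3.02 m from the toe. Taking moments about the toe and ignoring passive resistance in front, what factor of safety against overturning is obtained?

K_a = tan²(45° − 35.0°/2) = 0.2710.
P_a = ½K_aγH² = 0.5×0.2710×18.2×9.3² = 213.3 kN/m, acting at H/3 = 3.100 m above the base.
Overturning moment M_o = P_a × H/3 = 213.3 × 3.100 = 661.2.
Resisting moment M_r = W × 3.02 = 917.4 × 3.02 = 2771.
FS_overturning = M_r/M_o = 2771/661.2 = 4.190.

4.19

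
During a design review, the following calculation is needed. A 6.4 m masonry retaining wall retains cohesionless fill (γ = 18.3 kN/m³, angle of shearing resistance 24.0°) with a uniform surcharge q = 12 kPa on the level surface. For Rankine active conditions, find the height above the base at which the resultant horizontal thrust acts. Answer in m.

K_a = 0.4217.
Triangular part P₁ = ½K_aγH² = 158.1 at H/3 = 2.133 m; rectangular part P₂ = K_a q H = 32.39 at H/2 = 3.200 m.
ȳ = (P₁·2.133 + P₂·3.200)/(P₁+P₂) = 2.315 m.

2.31 m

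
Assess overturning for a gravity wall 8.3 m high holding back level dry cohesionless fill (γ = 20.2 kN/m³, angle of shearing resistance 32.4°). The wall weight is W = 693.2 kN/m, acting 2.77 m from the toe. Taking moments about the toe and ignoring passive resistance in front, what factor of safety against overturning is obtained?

K_a = tan²(45° − 32.4°/2) = 0.3022.
P_a = ½K_aγH² = 0.5×0.3022×20.2×8.3² = 210.3 kN/m, acting at H/3 = 2.767 m above the base.
Overturning moment M_o = P_a × H/3 = 210.3 × 2.767 = 581.8.
Resisting moment M_r = W × 2.77 = 693.2 × 2.77 = 1920.
FS_overturning = M_r/M_o = 1920/581.8 = 3.300.

3.30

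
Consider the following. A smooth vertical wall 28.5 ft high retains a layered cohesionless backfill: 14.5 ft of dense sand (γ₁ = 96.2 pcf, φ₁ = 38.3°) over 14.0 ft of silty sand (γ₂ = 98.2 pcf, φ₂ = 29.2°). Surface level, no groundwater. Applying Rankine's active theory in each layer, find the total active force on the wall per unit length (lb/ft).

12400 lb/ft

K_a1 = tan²(45°−38.3°/2) = 0.2347; K_a2 = tan²(45°−29.2°/2) = 0.3442.
Layer 1: σ at base = K_a1 γ₁ h₁ = 327.4 psf; P₁ = ½×327.4×14.5 = 2374.
Layer 2: σ_v at top = γ₁h₁ = 1395; σ_h top = K_a2×1395 = 480.1; σ_h base = K_a2×(1395+98.2×14.0) = 953.4.
P₂ = ½(480.1+953.4)×14.0 = 10030. Total P_a = 2374+10030 = 12410 lb/ft.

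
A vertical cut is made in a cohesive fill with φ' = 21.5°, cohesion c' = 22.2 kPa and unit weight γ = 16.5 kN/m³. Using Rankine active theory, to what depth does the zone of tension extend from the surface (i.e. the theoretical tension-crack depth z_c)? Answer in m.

K_a = tan²(45° − 21.5°/2) = 0.4636; √K_a = 0.6809.
The active pressure is zero where K_a γ z = 2c√K_a, so z_c = 2c/(γ√K_a) = 2×22.2/(16.5×0.6809) = 3.952 m.

3.95 m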